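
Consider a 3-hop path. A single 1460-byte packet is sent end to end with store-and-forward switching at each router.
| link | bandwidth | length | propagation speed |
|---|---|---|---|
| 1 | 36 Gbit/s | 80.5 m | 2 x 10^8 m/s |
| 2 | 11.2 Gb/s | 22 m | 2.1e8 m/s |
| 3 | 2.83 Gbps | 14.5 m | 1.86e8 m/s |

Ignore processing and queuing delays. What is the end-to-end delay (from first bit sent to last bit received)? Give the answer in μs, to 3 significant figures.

L = 1460 × 8 = 11680 bits.
Transmission delays (L/R per hop): 0.324444, 1.04286, 4.12721 μs; sum = 5.49451 μs.
Propagation delays (d/s per hop): 0.4025, 0.104762, 0.077957 μs; sum = 0.585219 μs.
End-to-end = 6.08 μs.

6.08 μs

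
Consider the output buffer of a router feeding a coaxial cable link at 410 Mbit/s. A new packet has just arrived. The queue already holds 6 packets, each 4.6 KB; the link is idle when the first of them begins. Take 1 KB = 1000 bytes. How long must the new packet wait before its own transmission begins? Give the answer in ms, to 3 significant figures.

Each queued packet: L/R = 36800/410000000 = 0.0897561 ms.
6 queued → 0.538537 ms.
Queuing delay = 0.539 ms.

0.539 ms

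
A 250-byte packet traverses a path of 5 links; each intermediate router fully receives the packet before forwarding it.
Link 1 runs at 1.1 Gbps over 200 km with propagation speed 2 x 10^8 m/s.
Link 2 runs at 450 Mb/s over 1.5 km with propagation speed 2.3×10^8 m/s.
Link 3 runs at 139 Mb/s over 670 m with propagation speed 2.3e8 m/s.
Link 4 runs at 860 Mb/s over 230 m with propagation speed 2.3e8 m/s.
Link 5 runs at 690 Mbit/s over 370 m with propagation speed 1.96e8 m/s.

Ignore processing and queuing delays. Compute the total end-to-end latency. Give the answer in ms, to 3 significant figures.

1.04 ms

L = 250 × 8 = 2000 bits.
Transmission delays (L/R per hop): 0.00181818, 0.00444444, 0.0143885, 0.00232558, 0.00289855 ms; sum = 0.0258752 ms.
Propagation delays (d/s per hop): 1, 0.00652174, 0.00291304, 0.001, 0.00188776 ms; sum = 1.01232 ms.
End-to-end = 1.04 ms.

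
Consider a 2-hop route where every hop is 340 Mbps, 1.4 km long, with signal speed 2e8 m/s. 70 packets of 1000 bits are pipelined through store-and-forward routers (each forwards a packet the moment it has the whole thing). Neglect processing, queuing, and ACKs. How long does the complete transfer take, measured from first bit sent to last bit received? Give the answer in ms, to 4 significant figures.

Per-hop transmission t_tx = L/R = 1000/340000000 = 0.00294118 ms.
Per-hop propagation t_prop = 1400/200000000 = 0.007 ms.
Pipeline fill: first packet needs 2·t_tx to clear all hops; remaining 69 packets each add one t_tx.
Total = (2+70-1)·t_tx + 2·t_prop = 71·0.00294118 + 2·0.007 = 0.2228 ms.

0.2228 ms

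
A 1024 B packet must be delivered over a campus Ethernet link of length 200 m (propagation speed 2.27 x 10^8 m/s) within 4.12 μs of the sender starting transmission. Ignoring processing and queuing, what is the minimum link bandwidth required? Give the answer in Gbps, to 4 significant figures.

L = 8192 bits.
Propagation delay = 200 / 227000000 = 0.881057 μs.
Transmission budget = 4.12 − 0.881057 = 3.23894 μs.
R ≥ L / t_tx = 8192 bits / 3.23894e-06 s = 2.529 Gbps.

2.529 Gbps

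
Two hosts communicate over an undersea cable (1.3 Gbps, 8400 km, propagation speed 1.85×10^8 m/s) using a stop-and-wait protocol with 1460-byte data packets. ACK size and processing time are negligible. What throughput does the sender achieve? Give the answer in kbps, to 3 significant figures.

129 kbps

t_tx = L/R = 11680/1300000000 = 8.98462e-06 s.
t_prop = 8400000/185000000 = 0.0454054 s; RTT = 0.0908108 s.
Cycle = t_tx + RTT = 0.0908198 s.
Throughput = L / cycle = 11680 / 0.0908198 = 129 kbps.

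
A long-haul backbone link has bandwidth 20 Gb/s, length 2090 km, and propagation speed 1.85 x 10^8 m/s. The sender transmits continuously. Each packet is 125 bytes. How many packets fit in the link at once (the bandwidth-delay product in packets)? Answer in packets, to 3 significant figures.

226000 packets

Propagation delay = 2090000 / 185000000 = 0.0112973 s.
BDP = R × t_prop = 20000000000 × 0.0112973 = 225946000 bits.
In packets of 1000 bits: 226000 packets.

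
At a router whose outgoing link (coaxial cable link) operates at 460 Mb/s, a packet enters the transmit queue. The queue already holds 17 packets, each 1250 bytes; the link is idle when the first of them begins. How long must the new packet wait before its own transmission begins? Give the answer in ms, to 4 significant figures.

0.3696 ms

Each queued packet: L/R = 10000/460000000 = 0.0217391 ms.
17 queued → 0.369565 ms.
Queuing delay = 0.3696 ms.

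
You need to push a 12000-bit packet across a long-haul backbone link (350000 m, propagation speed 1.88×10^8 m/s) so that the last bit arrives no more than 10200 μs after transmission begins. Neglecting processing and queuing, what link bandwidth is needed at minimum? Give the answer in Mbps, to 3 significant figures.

1.44 Mbps

Propagation delay = 350000 / 188000000 = 1861.7 μs.
Transmission budget = 10200 − 1861.7 = 8338.3 μs.
R ≥ L / t_tx = 12000 bits / 0.0083383 s = 1.44 Mbps.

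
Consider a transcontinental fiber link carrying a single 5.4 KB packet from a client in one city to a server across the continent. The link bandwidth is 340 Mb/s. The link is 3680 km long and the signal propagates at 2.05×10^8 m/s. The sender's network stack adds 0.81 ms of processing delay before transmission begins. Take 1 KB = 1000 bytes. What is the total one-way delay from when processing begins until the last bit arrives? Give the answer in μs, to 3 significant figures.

18900 μs

L = 43200 bits.
Transmission delay = L/R = 43200 / 340000000 = 127.059 μs.
Propagation delay = d/s = 3680000 m / 2.05e+08 m/s = 17951.2 μs.
Plus processing delay 0.81 ms = 810 μs.
Total = 18900 μs.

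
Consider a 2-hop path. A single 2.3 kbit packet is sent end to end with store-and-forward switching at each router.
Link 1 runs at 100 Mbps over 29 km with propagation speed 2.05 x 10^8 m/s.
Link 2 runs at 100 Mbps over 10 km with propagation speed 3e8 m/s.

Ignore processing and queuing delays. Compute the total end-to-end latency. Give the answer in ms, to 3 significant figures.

0.221 ms

L = 2300 bits.
Transmission delay per hop = L/R = 2300/100000000 = 0.023 ms; 2 hops → 0.046 ms.
Propagation delays (d/s per hop): 0.141463, 0.0333333 ms; sum = 0.174797 ms.
End-to-end = 0.221 ms.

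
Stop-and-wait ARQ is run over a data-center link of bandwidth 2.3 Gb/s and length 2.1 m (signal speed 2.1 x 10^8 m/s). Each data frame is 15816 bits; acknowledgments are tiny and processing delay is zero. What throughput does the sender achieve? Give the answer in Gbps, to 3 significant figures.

2.29 Gbps

t_tx = L/R = 15816/2300000000 = 6.87652e-06 s.
t_prop = 2.1/210000000 = 1e-08 s; RTT = 2e-08 s.
Cycle = t_tx + RTT = 6.89652e-06 s.
Throughput = L / cycle = 15816 / 6.89652e-06 = 2.29 Gbps.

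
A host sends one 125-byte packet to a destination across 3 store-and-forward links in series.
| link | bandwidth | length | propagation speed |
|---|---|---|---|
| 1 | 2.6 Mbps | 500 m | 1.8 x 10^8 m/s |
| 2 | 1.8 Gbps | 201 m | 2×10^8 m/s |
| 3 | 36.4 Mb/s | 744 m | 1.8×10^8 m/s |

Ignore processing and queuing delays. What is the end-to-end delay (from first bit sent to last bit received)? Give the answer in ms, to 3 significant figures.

L = 125 × 8 = 1000 bits.
Transmission delays (L/R per hop): 0.384615, 0.000555556, 0.0274725 ms; sum = 0.412643 ms.
Propagation delays (d/s per hop): 0.00277778, 0.001005, 0.00413333 ms; sum = 0.00791611 ms.
End-to-end = 0.421 ms.

0.421 ms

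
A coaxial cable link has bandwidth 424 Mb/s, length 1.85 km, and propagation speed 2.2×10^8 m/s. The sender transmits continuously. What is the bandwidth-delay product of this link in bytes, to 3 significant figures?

446 bytes

Propagation delay = 1850 / 2.2e+08 = 8.40909e-06 s.
BDP = R × t_prop = 424000000 × 8.40909e-06 = 3565.45 bits.
In bytes: 3565.45/8 = 446 bytes.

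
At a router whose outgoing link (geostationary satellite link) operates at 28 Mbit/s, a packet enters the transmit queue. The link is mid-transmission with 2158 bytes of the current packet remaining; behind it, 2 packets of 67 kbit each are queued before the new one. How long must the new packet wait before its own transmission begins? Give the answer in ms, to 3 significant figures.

Each queued packet: L/R = 67000/28000000 = 2.39286 ms.
2 queued → 4.78571 ms.
Plus remaining 17264 bits of current packet: 0.616571 ms.
Queuing delay = 5.40 ms.

5.40 ms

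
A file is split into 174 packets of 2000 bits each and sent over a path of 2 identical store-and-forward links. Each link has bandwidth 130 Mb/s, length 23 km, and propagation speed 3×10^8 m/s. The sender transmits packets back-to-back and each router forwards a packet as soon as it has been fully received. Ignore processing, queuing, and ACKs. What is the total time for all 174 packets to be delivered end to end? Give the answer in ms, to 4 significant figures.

2.846 ms

Per-hop transmission t_tx = L/R = 2000/130000000 = 0.0153846 ms.
Per-hop propagation t_prop = 23000/300000000 = 0.0766667 ms.
Pipeline fill: first packet needs 2·t_tx to clear all hops; remaining 173 packets each add one t_tx.
Total = (2+174-1)·t_tx + 2·t_prop = 175·0.0153846 + 2·0.0766667 = 2.846 ms.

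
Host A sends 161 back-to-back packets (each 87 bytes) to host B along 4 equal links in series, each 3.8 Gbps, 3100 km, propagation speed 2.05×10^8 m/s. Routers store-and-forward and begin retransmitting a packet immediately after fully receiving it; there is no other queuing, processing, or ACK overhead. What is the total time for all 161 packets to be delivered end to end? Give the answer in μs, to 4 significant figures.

60520 μs

Per-hop transmission t_tx = L/R = 696/3800000000 = 0.183158 μs.
Per-hop propagation t_prop = 3100000/2.05e+08 = 15122 μs.
Pipeline fill: first packet needs 4·t_tx to clear all hops; remaining 160 packets each add one t_tx.
Total = (4+161-1)·t_tx + 4·t_prop = 164·0.183158 + 4·15122 = 60520 μs.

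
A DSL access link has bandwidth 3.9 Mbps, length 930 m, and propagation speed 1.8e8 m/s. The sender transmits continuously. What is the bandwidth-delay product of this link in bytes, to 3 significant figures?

2.52 bytes

Propagation delay = 930 / 180000000 = 5.16667e-06 s.
BDP = R × t_prop = 3900000 × 5.16667e-06 = 20.15 bits.
In bytes: 20.15/8 = 2.52 bytes.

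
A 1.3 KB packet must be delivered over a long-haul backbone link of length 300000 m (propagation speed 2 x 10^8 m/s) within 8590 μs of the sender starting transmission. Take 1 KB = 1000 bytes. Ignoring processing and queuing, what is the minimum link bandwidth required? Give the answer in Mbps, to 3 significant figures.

L = 10400 bits.
Propagation delay = 300000 / 200000000 = 1500 μs.
Transmission budget = 8590 − 1500 = 7090 μs.
R ≥ L / t_tx = 10400 bits / 0.00709 s = 1.47 Mbps.

1.47 Mbps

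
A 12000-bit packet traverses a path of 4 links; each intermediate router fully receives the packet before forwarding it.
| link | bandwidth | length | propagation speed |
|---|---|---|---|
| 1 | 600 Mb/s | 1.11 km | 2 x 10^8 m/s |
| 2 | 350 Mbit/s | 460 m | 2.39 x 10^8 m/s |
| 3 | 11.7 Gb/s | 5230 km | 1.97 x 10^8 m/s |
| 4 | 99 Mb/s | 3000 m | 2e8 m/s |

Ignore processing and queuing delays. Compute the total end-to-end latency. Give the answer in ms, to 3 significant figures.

Transmission delays (L/R per hop): 0.02, 0.0342857, 0.00102564, 0.121212 ms; sum = 0.176523 ms.
Propagation delays (d/s per hop): 0.00555, 0.00192469, 26.5482, 0.015 ms; sum = 26.5707 ms.
End-to-end = 26.7 ms.

26.7 ms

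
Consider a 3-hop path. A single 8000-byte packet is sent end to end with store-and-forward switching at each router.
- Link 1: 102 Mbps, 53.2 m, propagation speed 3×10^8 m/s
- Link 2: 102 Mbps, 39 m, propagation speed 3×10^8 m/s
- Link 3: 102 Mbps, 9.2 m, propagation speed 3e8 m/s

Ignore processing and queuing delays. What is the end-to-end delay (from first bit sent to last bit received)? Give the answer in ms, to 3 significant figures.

1.88 ms

L = 8000 × 8 = 64000 bits.
Transmission delay per hop = L/R = 64000/102000000 = 0.627451 ms; 3 hops → 1.88235 ms.
Propagation delays (d/s per hop): 0.000177333, 0.00013, 3.06667e-05 ms; sum = 0.000338 ms.
End-to-end = 1.88 ms.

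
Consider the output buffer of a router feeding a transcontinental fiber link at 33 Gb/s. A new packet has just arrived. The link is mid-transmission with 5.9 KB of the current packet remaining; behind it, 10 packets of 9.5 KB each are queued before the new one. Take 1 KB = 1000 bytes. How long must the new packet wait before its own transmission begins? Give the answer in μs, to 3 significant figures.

Each queued packet: L/R = 76000/33000000000 = 2.30303 μs.
10 queued → 23.0303 μs.
Plus remaining 47200 bits of current packet: 1.4303 μs.
Queuing delay = 24.5 μs.

24.5 μs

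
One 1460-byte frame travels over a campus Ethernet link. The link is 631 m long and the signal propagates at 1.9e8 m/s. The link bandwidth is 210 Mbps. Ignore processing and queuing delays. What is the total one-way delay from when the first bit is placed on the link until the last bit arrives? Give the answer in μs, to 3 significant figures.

58.9 μs

L = 1460 × 8 = 11680 bits.
Transmission delay = L/R = 11680 / 210000000 = 55.619 μs.
Propagation delay = d/s = 631 m / 190000000 m/s = 3.32105 μs.
Total = 58.9 μs.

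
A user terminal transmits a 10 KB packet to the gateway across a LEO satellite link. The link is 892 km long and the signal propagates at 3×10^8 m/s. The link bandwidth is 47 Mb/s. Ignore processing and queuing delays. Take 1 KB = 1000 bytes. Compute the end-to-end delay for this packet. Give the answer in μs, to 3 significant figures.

4680 μs

L = 80000 bits.
Transmission delay = L/R = 80000 / 47000000 = 1702.13 μs.
Propagation delay = d/s = 892000 m / 300000000 m/s = 2973.33 μs.
Total = 4680 μs.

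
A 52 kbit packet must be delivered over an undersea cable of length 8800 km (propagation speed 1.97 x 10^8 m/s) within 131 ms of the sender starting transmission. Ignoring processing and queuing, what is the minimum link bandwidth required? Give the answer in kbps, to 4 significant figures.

602.3 kbps

Propagation delay = 8800000 / 197000000 = 44.6701 ms.
Transmission budget = 131 − 44.6701 = 86.3299 ms.
R ≥ L / t_tx = 52000 bits / 0.0863299 s = 602.3 kbps.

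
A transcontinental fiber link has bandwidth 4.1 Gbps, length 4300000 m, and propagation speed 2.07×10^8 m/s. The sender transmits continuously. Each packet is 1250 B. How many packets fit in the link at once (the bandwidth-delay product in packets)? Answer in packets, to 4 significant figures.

Propagation delay = 4300000 / 2.07e+08 = 0.0207729 s.
BDP = R × t_prop = 4.1e+09 × 0.0207729 = 85169100 bits.
In packets of 10000 bits: 8517 packets.

8517 packets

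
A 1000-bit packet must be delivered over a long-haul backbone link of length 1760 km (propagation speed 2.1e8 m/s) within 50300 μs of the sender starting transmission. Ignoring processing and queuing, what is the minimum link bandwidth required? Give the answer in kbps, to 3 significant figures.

Propagation delay = 1760000 / 210000000 = 8380.95 μs.
Transmission budget = 50300 − 8380.95 = 41919 μs.
R ≥ L / t_tx = 1000 bits / 0.041919 s = 23.9 kbps.

23.9 kbps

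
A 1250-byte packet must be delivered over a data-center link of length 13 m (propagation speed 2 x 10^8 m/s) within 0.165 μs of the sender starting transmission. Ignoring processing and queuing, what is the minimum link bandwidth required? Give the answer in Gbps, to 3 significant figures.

100 Gbps

L = 10000 bits.
Propagation delay = 13 / 200000000 = 0.065 μs.
Transmission budget = 0.165 − 0.065 = 0.1 μs.
R ≥ L / t_tx = 10000 bits / 1e-07 s = 100 Gbps.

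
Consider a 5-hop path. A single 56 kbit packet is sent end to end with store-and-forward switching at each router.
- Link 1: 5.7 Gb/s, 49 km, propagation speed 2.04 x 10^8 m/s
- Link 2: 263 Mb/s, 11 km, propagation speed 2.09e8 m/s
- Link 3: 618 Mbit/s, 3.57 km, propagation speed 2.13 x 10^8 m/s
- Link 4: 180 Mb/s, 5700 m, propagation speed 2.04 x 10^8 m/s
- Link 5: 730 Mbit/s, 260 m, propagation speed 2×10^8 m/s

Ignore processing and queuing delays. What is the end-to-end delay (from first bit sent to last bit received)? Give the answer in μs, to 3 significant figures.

L = 56000 bits.
Transmission delays (L/R per hop): 9.82456, 212.928, 90.6149, 311.111, 76.7123 μs; sum = 701.191 μs.
Propagation delays (d/s per hop): 240.196, 52.6316, 16.7606, 27.9412, 1.3 μs; sum = 338.829 μs.
End-to-end = 1040 μs.

1040 μs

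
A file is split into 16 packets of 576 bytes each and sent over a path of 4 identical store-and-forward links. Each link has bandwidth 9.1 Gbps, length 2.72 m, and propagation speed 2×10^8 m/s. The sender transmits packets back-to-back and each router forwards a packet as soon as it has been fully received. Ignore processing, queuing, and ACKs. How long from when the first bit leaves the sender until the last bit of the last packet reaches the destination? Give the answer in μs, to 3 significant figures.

9.68 μs

Per-hop transmission t_tx = L/R = 4608/9100000000 = 0.506374 μs.
Per-hop propagation t_prop = 2.72/200000000 = 0.0136 μs.
Pipeline fill: first packet needs 4·t_tx to clear all hops; remaining 15 packets each add one t_tx.
Total = (4+16-1)·t_tx + 4·t_prop = 19·0.506374 + 4·0.0136 = 9.68 μs.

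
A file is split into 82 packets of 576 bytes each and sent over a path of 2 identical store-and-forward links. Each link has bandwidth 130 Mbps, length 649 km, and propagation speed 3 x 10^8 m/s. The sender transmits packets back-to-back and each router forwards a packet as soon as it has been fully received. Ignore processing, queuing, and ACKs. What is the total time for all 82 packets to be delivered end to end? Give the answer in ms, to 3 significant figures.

Per-hop transmission t_tx = L/R = 4608/130000000 = 0.0354462 ms.
Per-hop propagation t_prop = 649000/300000000 = 2.16333 ms.
Pipeline fill: first packet needs 2·t_tx to clear all hops; remaining 81 packets each add one t_tx.
Total = (2+82-1)·t_tx + 2·t_prop = 83·0.0354462 + 2·2.16333 = 7.27 ms.

7.27 ms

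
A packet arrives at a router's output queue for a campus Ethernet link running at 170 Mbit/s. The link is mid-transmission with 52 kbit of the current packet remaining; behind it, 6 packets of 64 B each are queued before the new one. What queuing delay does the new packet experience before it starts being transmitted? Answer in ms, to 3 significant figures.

0.324 ms

Each queued packet: L/R = 512/170000000 = 0.00301176 ms.
6 queued → 0.0180706 ms.
Plus remaining 52000 bits of current packet: 0.305882 ms.
Queuing delay = 0.324 ms.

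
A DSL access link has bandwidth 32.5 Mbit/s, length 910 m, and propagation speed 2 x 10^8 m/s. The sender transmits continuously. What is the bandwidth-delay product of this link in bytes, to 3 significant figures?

Propagation delay = 910 / 200000000 = 4.55e-06 s.
BDP = R × t_prop = 32500000 × 4.55e-06 = 147.875 bits.
In bytes: 147.875/8 = 18.5 bytes.

18.5 bytes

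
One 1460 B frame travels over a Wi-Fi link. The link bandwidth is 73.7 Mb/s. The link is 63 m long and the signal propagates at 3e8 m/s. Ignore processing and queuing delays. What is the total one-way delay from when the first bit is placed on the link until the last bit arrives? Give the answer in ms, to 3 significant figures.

0.159 ms

L = 1460 × 8 = 11680 bits.
Transmission delay = L/R = 11680 / 73700000 = 0.15848 ms.
Propagation delay = d/s = 63 m / 300000000 m/s = 0.00021 ms.
Total = 0.159 ms.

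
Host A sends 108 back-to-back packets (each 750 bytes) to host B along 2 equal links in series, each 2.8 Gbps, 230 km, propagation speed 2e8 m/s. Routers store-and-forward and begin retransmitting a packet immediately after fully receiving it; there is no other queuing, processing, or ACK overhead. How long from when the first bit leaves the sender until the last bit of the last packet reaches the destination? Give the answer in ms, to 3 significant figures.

2.53 ms

Per-hop transmission t_tx = L/R = 6000/2800000000 = 0.00214286 ms.
Per-hop propagation t_prop = 230000/200000000 = 1.15 ms.
Pipeline fill: first packet needs 2·t_tx to clear all hops; remaining 107 packets each add one t_tx.
Total = (2+108-1)·t_tx + 2·t_prop = 109·0.00214286 + 2·1.15 = 2.53 ms.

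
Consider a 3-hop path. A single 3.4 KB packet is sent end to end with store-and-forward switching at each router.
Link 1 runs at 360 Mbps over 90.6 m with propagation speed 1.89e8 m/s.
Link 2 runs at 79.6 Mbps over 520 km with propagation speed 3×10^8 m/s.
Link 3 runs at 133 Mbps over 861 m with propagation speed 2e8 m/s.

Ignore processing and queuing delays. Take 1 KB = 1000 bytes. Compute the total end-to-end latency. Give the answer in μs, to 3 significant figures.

2360 μs

L = 27200 bits.
Transmission delays (L/R per hop): 75.5556, 341.709, 204.511 μs; sum = 621.775 μs.
Propagation delays (d/s per hop): 0.479365, 1733.33, 4.305 μs; sum = 1738.12 μs.
End-to-end = 2360 μs.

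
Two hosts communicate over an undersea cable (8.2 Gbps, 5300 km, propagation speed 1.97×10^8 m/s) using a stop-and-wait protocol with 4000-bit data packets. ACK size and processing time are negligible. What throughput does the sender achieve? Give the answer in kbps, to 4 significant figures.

74.34 kbps

t_tx = L/R = 4000/8.2e+09 = 4.87805e-07 s.
t_prop = 5300000/197000000 = 0.0269036 s; RTT = 0.0538071 s.
Cycle = t_tx + RTT = 0.0538076 s.
Throughput = L / cycle = 4000 / 0.0538076 = 74.34 kbps.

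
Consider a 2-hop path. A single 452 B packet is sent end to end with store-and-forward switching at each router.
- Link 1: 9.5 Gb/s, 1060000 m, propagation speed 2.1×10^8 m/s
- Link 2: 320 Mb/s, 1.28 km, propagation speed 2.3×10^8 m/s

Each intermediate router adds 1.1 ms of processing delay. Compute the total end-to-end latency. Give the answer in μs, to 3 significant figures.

6160 μs

L = 452 × 8 = 3616 bits.
Transmission delays (L/R per hop): 0.380632, 11.3 μs; sum = 11.6806 μs.
Propagation delays (d/s per hop): 5047.62, 5.56522 μs; sum = 5053.18 μs.
Processing at 1 router(s): 1 × 1.1 ms = 1100 μs.
End-to-end = 6160 μs.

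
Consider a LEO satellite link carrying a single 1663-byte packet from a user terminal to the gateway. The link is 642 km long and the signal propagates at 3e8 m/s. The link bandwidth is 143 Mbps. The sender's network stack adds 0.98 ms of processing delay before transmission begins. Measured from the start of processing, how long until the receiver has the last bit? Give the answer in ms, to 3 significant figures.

3.21 ms

L = 1663 × 8 = 13304 bits.
Transmission delay = L/R = 13304 / 143000000 = 0.093035 ms.
Propagation delay = d/s = 642000 m / 300000000 m/s = 2.14 ms.
Plus processing delay 0.98 ms = 0.98 ms.
Total = 3.21 ms.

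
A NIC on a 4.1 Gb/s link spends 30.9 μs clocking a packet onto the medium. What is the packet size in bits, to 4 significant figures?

L = R × t_tx = 4.1e+09 b/s × 3.09e-05 s = 126690 bits.

126700 bits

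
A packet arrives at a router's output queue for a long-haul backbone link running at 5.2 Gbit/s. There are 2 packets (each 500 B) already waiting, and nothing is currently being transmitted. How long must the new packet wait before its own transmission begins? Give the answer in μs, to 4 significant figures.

Each queued packet: L/R = 4000/5200000000 = 0.769231 μs.
2 queued → 1.53846 μs.
Queuing delay = 1.538 μs.

1.538 μs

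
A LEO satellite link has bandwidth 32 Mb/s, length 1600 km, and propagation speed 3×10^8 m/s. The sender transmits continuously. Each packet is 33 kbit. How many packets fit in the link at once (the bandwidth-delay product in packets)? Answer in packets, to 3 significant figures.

5.17 packets

Propagation delay = 1600000 / 300000000 = 0.00533333 s.
BDP = R × t_prop = 32000000 × 0.00533333 = 170667 bits.
In packets of 33000 bits: 5.17 packets.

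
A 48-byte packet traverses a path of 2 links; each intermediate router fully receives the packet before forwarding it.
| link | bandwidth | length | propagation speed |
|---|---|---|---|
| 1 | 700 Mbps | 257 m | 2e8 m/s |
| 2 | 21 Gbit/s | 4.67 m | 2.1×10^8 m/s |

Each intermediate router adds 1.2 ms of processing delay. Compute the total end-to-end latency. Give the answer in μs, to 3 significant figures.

L = 48 × 8 = 384 bits.
Transmission delays (L/R per hop): 0.548571, 0.0182857 μs; sum = 0.566857 μs.
Propagation delays (d/s per hop): 1.285, 0.0222381 μs; sum = 1.30724 μs.
Processing at 1 router(s): 1 × 1.2 ms = 1200 μs.
End-to-end = 1200 μs.

1200 μs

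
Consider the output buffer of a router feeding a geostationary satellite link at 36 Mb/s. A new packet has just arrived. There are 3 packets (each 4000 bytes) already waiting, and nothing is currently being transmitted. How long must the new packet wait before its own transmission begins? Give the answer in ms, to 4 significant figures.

2.667 ms

Each queued packet: L/R = 32000/36000000 = 0.888889 ms.
3 queued → 2.66667 ms.
Queuing delay = 2.667 ms.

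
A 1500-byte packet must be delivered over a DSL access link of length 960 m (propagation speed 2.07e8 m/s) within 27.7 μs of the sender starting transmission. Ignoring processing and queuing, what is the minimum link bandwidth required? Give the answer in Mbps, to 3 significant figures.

520 Mbps

L = 12000 bits.
Propagation delay = 960 / 2.07e+08 = 4.63768 μs.
Transmission budget = 27.7 − 4.63768 = 23.0623 μs.
R ≥ L / t_tx = 12000 bits / 2.30623e-05 s = 520 Mbps.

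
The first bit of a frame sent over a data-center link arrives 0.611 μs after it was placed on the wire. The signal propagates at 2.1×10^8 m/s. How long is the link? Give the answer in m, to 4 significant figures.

128.3 m

d = s × t_prop = 210000000 × 6.11e-07 = 128.3 m.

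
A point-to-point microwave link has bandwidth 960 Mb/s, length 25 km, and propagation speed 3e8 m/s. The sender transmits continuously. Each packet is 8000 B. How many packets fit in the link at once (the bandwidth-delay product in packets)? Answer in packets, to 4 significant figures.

1.250 packets

Propagation delay = 25000 / 300000000 = 8.33333e-05 s.
BDP = R × t_prop = 960000000 × 8.33333e-05 = 80000 bits.
In packets of 64000 bits: 1.250 packets.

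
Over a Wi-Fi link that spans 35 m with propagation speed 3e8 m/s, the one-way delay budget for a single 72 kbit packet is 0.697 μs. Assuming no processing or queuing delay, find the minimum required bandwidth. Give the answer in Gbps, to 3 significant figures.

124 Gbps

Propagation delay = 35 / 300000000 = 0.116667 μs.
Transmission budget = 0.697 − 0.116667 = 0.580333 μs.
R ≥ L / t_tx = 72000 bits / 5.80333e-07 s = 124 Gbps.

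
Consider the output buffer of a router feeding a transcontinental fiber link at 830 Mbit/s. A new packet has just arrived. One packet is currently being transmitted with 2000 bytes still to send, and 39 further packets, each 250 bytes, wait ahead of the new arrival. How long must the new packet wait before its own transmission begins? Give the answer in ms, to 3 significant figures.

Each queued packet: L/R = 2000/830000000 = 0.00240964 ms.
39 queued → 0.0939759 ms.
Plus remaining 16000 bits of current packet: 0.0192771 ms.
Queuing delay = 0.113 ms.

0.113 ms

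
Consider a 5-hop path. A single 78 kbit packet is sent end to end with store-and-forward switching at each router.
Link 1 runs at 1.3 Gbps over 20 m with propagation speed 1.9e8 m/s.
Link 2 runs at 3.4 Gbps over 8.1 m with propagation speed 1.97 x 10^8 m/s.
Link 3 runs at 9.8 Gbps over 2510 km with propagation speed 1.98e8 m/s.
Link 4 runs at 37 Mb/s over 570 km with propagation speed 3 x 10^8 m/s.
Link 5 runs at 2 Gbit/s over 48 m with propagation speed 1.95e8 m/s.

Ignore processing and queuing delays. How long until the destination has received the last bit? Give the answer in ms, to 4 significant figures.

L = 78000 bits.
Transmission delays (L/R per hop): 0.06, 0.0229412, 0.00795918, 2.10811, 0.039 ms; sum = 2.23801 ms.
Propagation delays (d/s per hop): 0.000105263, 4.11168e-05, 12.6768, 1.9, 0.000246154 ms; sum = 14.5772 ms.
End-to-end = 16.82 ms.

16.82 ms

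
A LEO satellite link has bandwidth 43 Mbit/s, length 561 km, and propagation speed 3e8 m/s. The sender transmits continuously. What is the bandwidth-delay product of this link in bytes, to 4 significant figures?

10050 bytes

Propagation delay = 561000 / 300000000 = 0.00187 s.
BDP = R × t_prop = 43000000 × 0.00187 = 80410 bits.
In bytes: 80410/8 = 10050 bytes.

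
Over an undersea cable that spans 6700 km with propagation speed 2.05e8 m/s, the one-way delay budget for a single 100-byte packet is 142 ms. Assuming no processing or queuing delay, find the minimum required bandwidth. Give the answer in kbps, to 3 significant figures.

L = 800 bits.
Propagation delay = 6700000 / 2.05e+08 = 32.6829 ms.
Transmission budget = 142 − 32.6829 = 109.317 ms.
R ≥ L / t_tx = 800 bits / 0.109317 s = 7.32 kbps.

7.32 kbps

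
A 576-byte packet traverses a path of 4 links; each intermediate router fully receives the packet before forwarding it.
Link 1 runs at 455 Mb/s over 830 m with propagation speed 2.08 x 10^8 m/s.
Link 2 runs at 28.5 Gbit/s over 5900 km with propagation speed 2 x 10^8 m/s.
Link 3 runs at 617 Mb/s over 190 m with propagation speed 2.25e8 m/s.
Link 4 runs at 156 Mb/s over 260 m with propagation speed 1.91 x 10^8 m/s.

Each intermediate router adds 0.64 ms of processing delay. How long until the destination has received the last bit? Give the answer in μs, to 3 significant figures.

31500 μs

L = 576 × 8 = 4608 bits.
Transmission delays (L/R per hop): 10.1275, 0.161684, 7.4684, 29.5385 μs; sum = 47.296 μs.
Propagation delays (d/s per hop): 3.99038, 29500, 0.844444, 1.36126 μs; sum = 29506.2 μs.
Processing at 3 router(s): 3 × 0.64 ms = 1920 μs.
End-to-end = 31500 μs.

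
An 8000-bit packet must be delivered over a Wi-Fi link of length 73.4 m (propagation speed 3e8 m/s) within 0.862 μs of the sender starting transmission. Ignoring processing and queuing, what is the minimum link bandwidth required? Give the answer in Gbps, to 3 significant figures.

Propagation delay = 73.4 / 300000000 = 0.244667 μs.
Transmission budget = 0.862 − 0.244667 = 0.617333 μs.
R ≥ L / t_tx = 8000 bits / 6.17333e-07 s = 13.0 Gbps.

13.0 Gbps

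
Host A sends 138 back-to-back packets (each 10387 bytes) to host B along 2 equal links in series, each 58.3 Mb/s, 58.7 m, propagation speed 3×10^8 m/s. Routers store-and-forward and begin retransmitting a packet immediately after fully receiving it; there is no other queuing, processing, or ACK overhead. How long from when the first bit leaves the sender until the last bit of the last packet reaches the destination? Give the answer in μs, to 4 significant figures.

198100 μs

Per-hop transmission t_tx = L/R = 83096/58300000 = 1425.32 μs.
Per-hop propagation t_prop = 58.7/300000000 = 0.195667 μs.
Pipeline fill: first packet needs 2·t_tx to clear all hops; remaining 137 packets each add one t_tx.
Total = (2+138-1)·t_tx + 2·t_prop = 139·1425.32 + 2·0.195667 = 198100 μs.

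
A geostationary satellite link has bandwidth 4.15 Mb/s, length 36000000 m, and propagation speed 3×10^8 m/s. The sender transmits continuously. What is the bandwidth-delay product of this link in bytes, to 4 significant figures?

Propagation delay = 36000000 / 300000000 = 0.12 s.
BDP = R × t_prop = 4.15e+06 × 0.12 = 498000 bits.
In bytes: 498000/8 = 62250 bytes.

62250 bytes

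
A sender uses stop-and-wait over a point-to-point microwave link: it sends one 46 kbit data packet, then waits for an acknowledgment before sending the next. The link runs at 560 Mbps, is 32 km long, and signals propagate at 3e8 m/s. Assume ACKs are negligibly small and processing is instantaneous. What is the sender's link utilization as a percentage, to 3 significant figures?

t_tx = L/R = 46000/560000000 = 8.21429e-05 s.
t_prop = 32000/300000000 = 0.000106667 s; RTT = 0.000213333 s.
Cycle = t_tx + RTT = 0.000295476 s.
Utilization = t_tx / cycle = 8.21429e-05/0.000295476 = 27.8 %.

27.8 %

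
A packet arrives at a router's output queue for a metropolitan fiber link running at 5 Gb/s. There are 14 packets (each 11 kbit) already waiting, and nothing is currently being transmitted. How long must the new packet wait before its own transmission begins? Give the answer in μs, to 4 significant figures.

Each queued packet: L/R = 11000/5000000000 = 2.2 μs.
14 queued → 30.8 μs.
Queuing delay = 30.80 μs.

30.80 μs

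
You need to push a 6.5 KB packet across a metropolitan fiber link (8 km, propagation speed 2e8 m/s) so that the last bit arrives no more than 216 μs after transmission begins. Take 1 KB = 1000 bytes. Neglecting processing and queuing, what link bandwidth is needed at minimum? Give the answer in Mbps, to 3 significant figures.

295 Mbps

L = 52000 bits.
Propagation delay = 8000 / 200000000 = 40 μs.
Transmission budget = 216 − 40 = 176 μs.
R ≥ L / t_tx = 52000 bits / 0.000176 s = 295 Mbps.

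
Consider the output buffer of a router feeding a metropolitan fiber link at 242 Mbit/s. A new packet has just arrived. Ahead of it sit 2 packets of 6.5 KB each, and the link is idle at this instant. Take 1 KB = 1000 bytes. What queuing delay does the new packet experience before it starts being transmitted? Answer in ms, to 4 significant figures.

0.4298 ms

Each queued packet: L/R = 52000/242000000 = 0.214876 ms.
2 queued → 0.429752 ms.
Queuing delay = 0.4298 ms.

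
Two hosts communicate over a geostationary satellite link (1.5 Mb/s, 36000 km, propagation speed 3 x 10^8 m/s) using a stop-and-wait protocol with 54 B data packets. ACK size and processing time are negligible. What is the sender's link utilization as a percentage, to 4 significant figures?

0.1199 %

t_tx = L/R = 432/1500000 = 0.000288 s.
t_prop = 36000000/300000000 = 0.12 s; RTT = 0.24 s.
Cycle = t_tx + RTT = 0.240288 s.
Utilization = t_tx / cycle = 0.000288/0.240288 = 0.1199 %.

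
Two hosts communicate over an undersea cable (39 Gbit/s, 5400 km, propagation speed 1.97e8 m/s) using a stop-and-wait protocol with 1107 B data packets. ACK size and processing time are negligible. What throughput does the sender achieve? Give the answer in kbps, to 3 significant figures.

t_tx = L/R = 8856/39000000000 = 2.27077e-07 s.
t_prop = 5400000/197000000 = 0.0274112 s; RTT = 0.0548223 s.
Cycle = t_tx + RTT = 0.0548226 s.
Throughput = L / cycle = 8856 / 0.0548226 = 162 kbps.

162 kbps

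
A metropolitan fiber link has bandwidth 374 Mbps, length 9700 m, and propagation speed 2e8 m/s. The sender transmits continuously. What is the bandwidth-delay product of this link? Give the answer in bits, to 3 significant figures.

18100 bits

Propagation delay = 9700 / 200000000 = 4.85e-05 s.
BDP = R × t_prop = 374000000 × 4.85e-05 = 18139 bits.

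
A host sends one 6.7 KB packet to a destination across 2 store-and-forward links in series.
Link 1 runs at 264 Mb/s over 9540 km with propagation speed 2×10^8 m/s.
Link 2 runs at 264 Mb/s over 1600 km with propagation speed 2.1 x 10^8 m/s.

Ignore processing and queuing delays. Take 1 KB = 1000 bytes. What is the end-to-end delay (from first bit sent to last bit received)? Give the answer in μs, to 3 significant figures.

55700 μs

L = 53600 bits.
Transmission delay per hop = L/R = 53600/264000000 = 203.03 μs; 2 hops → 406.061 μs.
Propagation delays (d/s per hop): 47700, 7619.05 μs; sum = 55319 μs.
End-to-end = 55700 μs.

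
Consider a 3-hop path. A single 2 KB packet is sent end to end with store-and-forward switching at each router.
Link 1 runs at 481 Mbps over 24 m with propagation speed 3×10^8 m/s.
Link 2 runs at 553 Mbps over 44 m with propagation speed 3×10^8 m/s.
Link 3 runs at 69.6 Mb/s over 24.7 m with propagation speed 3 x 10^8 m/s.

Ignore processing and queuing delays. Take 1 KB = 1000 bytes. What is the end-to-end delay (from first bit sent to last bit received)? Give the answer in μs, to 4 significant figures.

L = 16000 bits.
Transmission delays (L/R per hop): 33.264, 28.9331, 229.885 μs; sum = 292.082 μs.
Propagation delays (d/s per hop): 0.08, 0.146667, 0.0823333 μs; sum = 0.309 μs.
End-to-end = 292.4 μs.

292.4 μs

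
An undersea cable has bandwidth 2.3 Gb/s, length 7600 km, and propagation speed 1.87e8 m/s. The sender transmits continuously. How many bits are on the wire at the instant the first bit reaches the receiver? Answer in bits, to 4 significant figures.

Propagation delay = 7600000 / 187000000 = 0.0406417 s.
BDP = R × t_prop = 2300000000 × 0.0406417 = 93475900 bits.

93480000 bits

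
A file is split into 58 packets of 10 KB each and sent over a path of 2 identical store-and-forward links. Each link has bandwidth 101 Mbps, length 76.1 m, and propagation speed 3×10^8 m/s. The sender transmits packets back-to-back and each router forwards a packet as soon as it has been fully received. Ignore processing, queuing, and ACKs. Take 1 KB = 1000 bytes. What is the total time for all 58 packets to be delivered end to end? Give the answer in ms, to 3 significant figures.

Per-hop transmission t_tx = L/R = 80000/101000000 = 0.792079 ms.
Per-hop propagation t_prop = 76.1/300000000 = 0.000253667 ms.
Pipeline fill: first packet needs 2·t_tx to clear all hops; remaining 57 packets each add one t_tx.
Total = (2+58-1)·t_tx + 2·t_prop = 59·0.792079 + 2·0.000253667 = 46.7 ms.

46.7 ms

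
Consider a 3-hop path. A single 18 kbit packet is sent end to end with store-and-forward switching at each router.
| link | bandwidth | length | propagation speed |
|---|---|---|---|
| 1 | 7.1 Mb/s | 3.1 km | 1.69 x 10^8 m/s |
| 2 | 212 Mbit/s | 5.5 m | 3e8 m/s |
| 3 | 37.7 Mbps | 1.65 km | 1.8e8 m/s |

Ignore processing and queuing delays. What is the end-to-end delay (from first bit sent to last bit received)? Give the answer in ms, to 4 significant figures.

L = 18000 bits.
Transmission delays (L/R per hop): 2.53521, 0.0849057, 0.477454 ms; sum = 3.09757 ms.
Propagation delays (d/s per hop): 0.0183432, 1.83333e-05, 0.00916667 ms; sum = 0.0275282 ms.
End-to-end = 3.125 ms.

3.125 ms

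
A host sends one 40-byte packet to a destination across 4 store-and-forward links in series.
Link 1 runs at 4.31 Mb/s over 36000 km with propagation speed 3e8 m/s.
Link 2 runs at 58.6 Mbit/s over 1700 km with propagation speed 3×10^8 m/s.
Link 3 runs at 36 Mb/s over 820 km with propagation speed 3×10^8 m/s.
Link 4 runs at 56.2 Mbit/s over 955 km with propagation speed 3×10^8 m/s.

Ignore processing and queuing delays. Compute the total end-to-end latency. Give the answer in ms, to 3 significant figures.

L = 40 × 8 = 320 bits.
Transmission delays (L/R per hop): 0.0742459, 0.00546075, 0.00888889, 0.00569395 ms; sum = 0.0942895 ms.
Propagation delays (d/s per hop): 120, 5.66667, 2.73333, 3.18333 ms; sum = 131.583 ms.
End-to-end = 132 ms.

132 ms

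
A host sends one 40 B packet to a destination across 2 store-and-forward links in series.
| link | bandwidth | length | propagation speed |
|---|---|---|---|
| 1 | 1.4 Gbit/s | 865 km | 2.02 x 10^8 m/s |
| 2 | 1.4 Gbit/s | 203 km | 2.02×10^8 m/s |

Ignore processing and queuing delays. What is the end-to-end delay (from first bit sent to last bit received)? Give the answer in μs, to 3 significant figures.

5290 μs

L = 40 × 8 = 320 bits.
Transmission delay per hop = L/R = 320/1400000000 = 0.228571 μs; 2 hops → 0.457143 μs.
Propagation delays (d/s per hop): 4282.18, 1004.95 μs; sum = 5287.13 μs.
End-to-end = 5290 μs.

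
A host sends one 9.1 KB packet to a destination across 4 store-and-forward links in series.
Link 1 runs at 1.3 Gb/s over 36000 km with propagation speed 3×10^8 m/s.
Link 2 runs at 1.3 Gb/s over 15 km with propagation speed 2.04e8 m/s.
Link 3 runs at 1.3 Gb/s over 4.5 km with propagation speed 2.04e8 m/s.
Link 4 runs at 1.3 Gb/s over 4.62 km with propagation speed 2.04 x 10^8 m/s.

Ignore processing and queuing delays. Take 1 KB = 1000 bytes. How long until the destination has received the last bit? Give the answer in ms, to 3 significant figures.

L = 72800 bits.
Transmission delay per hop = L/R = 72800/1300000000 = 0.056 ms; 4 hops → 0.224 ms.
Propagation delays (d/s per hop): 120, 0.0735294, 0.0220588, 0.0226471 ms; sum = 120.118 ms.
End-to-end = 120 ms.

120 ms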